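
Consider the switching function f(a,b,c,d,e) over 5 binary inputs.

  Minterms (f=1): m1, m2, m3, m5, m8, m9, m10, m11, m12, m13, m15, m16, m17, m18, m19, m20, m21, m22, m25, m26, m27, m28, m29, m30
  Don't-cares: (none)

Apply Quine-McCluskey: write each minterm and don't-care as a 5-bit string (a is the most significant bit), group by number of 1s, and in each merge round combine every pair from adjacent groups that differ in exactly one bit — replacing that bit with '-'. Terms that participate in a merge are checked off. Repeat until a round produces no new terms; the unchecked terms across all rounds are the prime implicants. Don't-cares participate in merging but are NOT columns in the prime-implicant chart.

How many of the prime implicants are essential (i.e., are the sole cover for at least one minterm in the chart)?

size-2^0 implicants → 00001(✓)  00010(✓)  00011(✓)  00101(✓)  01000(✓)  01001(✓)  01010(✓)  01011(✓)  01100(✓)  01101(✓)  01111(✓)  10000(✓)  10001(✓)  10010(✓)  10011(✓)  10100(✓)  10101(✓)  10110(✓)  11001(✓)  11010(✓)  11011(✓)  11100(✓)  11101(✓)  11110(✓)
size-2^1 implicants → -0001(✓)  -0010(✓)  -0011(✓)  -0101(✓)  -1001(✓)  -1010(✓)  -1011(✓)  -1100(✓)  -1101(✓)  0-001(✓)  0-010(✓)  0-011(✓)  0-101(✓)  00-01(✓)  000-1(✓)  0001-(✓)  01-00(✓)  01-01(✓)  01-11(✓)  010-0(✓)  010-1(✓)  0100-(✓)  0101-(✓)  011-1(✓)  0110-(✓)  1-001(✓)  1-010(✓)  1-011(✓)  1-100(✓)  1-101(✓)  1-110(✓)  10-00(✓)  10-01(✓)  10-10(✓)  100-0(✓)  100-1(✓)  1000-(✓)  1001-(✓)  101-0(✓)  1010-(✓)  11-01(✓)  11-10(✓)  110-1(✓)  1101-(✓)  111-0(✓)  1110-(✓)
size-2^2 implicants → --001(✓)  --010(✓)  --011(✓)  --101(✓)  -0-01(✓)  -00-1(✓)  -001-(✓)  -1-01(✓)  -10-1(✓)  -101-(✓)  -110-  0--01(✓)  0-0-1(✓)  0-01-(✓)  01--1  01-0-  010--  1--01(✓)  1--10  1-0-1(✓)  1-01-(✓)  1-1-0  1-10-  10--0  10-0-  100--
size-2^3 implicants → ---01  --0-1  --01-
Unchecked terms (primes): ---01, --0-1, --01-, -110-, 01--1, 01-0-, 010--, 1--10, 1-1-0, 1-10-, 10--0, 10-0-, 100--
Minterm coverage:
  m1 ⊆ ---01,--0-1
  m2 ⊆ --01- [E]
  m3 ⊆ --0-1,--01-
  m5 ⊆ ---01 [E]
  m8 ⊆ 01-0-,010--
  m9 ⊆ ---01,--0-1,01--1,01-0-,010--
  m10 ⊆ --01-,010--
  m11 ⊆ --0-1,--01-,01--1,010--
  m12 ⊆ -110-,01-0-
  m13 ⊆ ---01,-110-,01--1,01-0-
  m15 ⊆ 01--1 [E]
  m16 ⊆ 10--0,10-0-,100--
  m17 ⊆ ---01,--0-1,10-0-,100--
  m18 ⊆ --01-,1--10,10--0,100--
  m19 ⊆ --0-1,--01-,100--
  m20 ⊆ 1-1-0,1-10-,10--0,10-0-
  m21 ⊆ ---01,1-10-,10-0-
  m22 ⊆ 1--10,1-1-0,10--0
  m25 ⊆ ---01,--0-1
  m26 ⊆ --01-,1--10
  m27 ⊆ --0-1,--01-
  m28 ⊆ -110-,1-1-0,1-10-
  m29 ⊆ ---01,-110-,1-10-
  m30 ⊆ 1--10,1-1-0
E = {---01, --01-, 01--1}

3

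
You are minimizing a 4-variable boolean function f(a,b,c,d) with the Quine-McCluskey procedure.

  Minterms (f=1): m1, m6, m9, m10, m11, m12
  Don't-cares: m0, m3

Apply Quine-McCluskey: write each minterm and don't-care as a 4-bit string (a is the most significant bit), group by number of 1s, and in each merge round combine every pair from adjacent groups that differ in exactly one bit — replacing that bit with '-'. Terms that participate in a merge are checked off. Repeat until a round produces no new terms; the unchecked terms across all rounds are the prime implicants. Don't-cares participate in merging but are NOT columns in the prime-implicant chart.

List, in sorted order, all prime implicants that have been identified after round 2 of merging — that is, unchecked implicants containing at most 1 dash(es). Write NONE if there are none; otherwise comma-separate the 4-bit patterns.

size-2^0 implicants → 0000(✓)  0001(✓)  0011(✓)  0110  1001(✓)  1010(✓)  1011(✓)  1100
size-2^1 implicants → -001(✓)  -011(✓)  00-1(✓)  000-  10-1(✓)  101-
size-2^2 implicants → -0-1
Unchecked terms (primes): -0-1, 000-, 0110, 101-, 1100

000-, 0110, 101-, 1100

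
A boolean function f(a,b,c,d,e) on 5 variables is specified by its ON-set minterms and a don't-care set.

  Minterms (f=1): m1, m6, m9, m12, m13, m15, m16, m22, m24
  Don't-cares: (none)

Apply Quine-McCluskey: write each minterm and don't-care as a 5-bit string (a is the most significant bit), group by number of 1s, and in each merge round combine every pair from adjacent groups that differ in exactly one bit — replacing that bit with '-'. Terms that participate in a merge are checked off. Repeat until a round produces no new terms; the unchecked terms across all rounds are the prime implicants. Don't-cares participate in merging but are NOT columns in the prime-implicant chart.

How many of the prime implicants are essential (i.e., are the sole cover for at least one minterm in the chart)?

5

size-2^0 implicants → 00001(✓)  00110(✓)  01001(✓)  01100(✓)  01101(✓)  01111(✓)  10000(✓)  10110(✓)  11000(✓)
size-2^1 implicants → -0110  0-001  01-01  011-1  0110-  1-000
Unchecked terms (primes): -0110, 0-001, 01-01, 011-1, 0110-, 1-000
Minterm coverage:
  m1 ⊆ 0-001 [E]
  m6 ⊆ -0110 [E]
  m9 ⊆ 0-001,01-01
  m12 ⊆ 0110- [E]
  m13 ⊆ 01-01,011-1,0110-
  m15 ⊆ 011-1 [E]
  m16 ⊆ 1-000 [E]
  m22 ⊆ -0110 [E]
  m24 ⊆ 1-000 [E]
E = {-0110, 0-001, 011-1, 0110-, 1-000}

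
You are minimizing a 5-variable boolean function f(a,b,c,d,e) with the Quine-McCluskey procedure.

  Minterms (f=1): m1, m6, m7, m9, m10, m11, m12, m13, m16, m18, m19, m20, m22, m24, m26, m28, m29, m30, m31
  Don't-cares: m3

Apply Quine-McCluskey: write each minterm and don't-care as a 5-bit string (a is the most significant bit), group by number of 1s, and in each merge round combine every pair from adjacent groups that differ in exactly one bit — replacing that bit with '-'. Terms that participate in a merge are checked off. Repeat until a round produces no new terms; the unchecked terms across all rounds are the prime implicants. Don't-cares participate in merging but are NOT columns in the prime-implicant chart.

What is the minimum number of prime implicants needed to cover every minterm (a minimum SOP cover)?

Round 0: 00001✓ 00011✓ 00110✓ 00111✓ 01001✓ 01010✓ 01011✓ 01100✓ 01101✓ 10000✓ 10010✓ 10011✓ 10100✓ 10110✓ 11000✓ 11010✓ 11100✓ 11101✓ 11110✓ 11111✓
Round 1: -0011 -0110 -1010 -1100✓ -1101✓ 0-001✓ 0-011✓ 00-11 000-1✓ 0011- 01-01 010-1✓ 0101- 0110-✓ 1-000✓ 1-010✓ 1-100✓ 1-110✓ 10-00✓ 10-10✓ 100-0✓ 1001- 101-0✓ 11-00✓ 11-10✓ 110-0✓ 111-0✓ 111-1✓ 1110-✓ 1111-✓
Round 2: -110- 0-0-1 1--00✓ 1--10✓ 1-0-0✓ 1-1-0✓ 10--0✓ 11--0✓ 111--
Round 3: 1---0
PIs = {-0011, -0110, -1010, -110-, 0-0-1, 00-11, 0011-, 01-01, 0101-, 1---0, 1001-, 111--}
Coverage chart:
  m1: 0-0-1 ←essential
  m6: -0110,0011-
  m7: 00-11,0011-
  m9: 0-0-1,01-01
  m10: -1010,0101-
  m11: 0-0-1,0101-
  m12: -110- ←essential
  m13: -110-,01-01
  m16: 1---0 ←essential
  m18: 1---0,1001-
  m19: -0011,1001-
  m20: 1---0 ←essential
  m22: -0110,1---0
  m24: 1---0 ←essential
  m26: -1010,1---0
  m28: -110-,1---0,111--
  m29: -110-,111--
  m30: 1---0,111--
  m31: 111-- ←essential
Essential: -110-, 0-0-1, 1---0, 111--
Petrick residual → -0011, -1010, 0011-
Min cover (7 terms): b'c'de + bc'de' + bcd' + a'c'e + a'b'cd + ae' + abc

7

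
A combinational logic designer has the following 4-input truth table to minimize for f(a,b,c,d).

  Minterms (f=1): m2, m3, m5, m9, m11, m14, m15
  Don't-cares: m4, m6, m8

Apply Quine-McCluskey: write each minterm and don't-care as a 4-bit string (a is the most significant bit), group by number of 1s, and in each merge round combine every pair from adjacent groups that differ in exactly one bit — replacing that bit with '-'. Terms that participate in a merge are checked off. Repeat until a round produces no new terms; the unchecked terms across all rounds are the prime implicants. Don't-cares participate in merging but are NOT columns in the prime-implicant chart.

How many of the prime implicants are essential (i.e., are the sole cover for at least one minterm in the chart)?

1

Round 0: 0010✓ 0011✓ 0100✓ 0101✓ 0110✓ 1000✓ 1001✓ 1011✓ 1110✓ 1111✓
Round 1: -011 -110 0-10 001- 01-0 010- 1-11 10-1 100- 111-
PIs = {-011, -110, 0-10, 001-, 01-0, 010-, 1-11, 10-1, 100-, 111-}
Coverage chart:
  m2: 0-10,001-
  m3: -011,001-
  m5: 010- ←essential
  m9: 10-1,100-
  m11: -011,1-11,10-1
  m14: -110,111-
  m15: 1-11,111-
Essential: 010-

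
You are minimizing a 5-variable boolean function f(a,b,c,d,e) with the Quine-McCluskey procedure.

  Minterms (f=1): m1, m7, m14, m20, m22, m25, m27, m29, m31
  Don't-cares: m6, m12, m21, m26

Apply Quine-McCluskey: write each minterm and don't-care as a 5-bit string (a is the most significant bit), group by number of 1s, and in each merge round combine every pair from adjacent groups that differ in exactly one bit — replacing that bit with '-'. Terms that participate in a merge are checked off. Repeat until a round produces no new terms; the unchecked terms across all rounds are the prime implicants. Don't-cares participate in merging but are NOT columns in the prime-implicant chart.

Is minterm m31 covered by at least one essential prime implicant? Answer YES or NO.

YES

[col 0] 00001, 00110*, 00111*, 01100*, 01110*, 10100*, 10101*, 10110*, 11001*, 11010*, 11011*, 11101*, 11111*
[col 1] -0110, 0-110, 0011-, 011-0, 1-101, 101-0, 1010-, 11-01*, 11-11*, 110-1*, 1101-, 111-1*
[col 2] 11--1
Prime implicants: -0110, 0-110, 00001, 0011-, 011-0, 1-101, 101-0, 1010-, 11--1, 1101-
PI chart (minterm → PIs covering it):
  1 | 00001  (sole → essential)
  7 | 0011-  (sole → essential)
  14 | 0-110,011-0
  20 | 101-0,1010-
  22 | -0110,101-0
  25 | 11--1  (sole → essential)
  27 | 11--1,1101-
  29 | 1-101,11--1
  31 | 11--1  (sole → essential)
Essential prime implicants: 00001, 0011-, 11--1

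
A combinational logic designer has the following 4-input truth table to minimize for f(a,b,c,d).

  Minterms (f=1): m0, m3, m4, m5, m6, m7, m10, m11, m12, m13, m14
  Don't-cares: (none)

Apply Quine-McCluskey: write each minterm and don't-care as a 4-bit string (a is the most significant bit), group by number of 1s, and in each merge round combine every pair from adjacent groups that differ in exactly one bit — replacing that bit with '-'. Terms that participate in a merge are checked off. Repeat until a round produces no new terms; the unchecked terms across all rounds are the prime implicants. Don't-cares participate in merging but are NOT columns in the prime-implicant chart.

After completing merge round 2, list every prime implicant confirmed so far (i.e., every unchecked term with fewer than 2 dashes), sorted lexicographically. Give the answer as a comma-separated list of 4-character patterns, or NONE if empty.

-011, 0-00, 0-11, 1-10, 101-

size-2^0 implicants → 0000(✓)  0011(✓)  0100(✓)  0101(✓)  0110(✓)  0111(✓)  1010(✓)  1011(✓)  1100(✓)  1101(✓)  1110(✓)
size-2^1 implicants → -011  -100(✓)  -101(✓)  -110(✓)  0-00  0-11  01-0(✓)  01-1(✓)  010-(✓)  011-(✓)  1-10  101-  11-0(✓)  110-(✓)
size-2^2 implicants → -1-0  -10-  01--
Unchecked terms (primes): -011, -1-0, -10-, 0-00, 0-11, 01--, 1-10, 101-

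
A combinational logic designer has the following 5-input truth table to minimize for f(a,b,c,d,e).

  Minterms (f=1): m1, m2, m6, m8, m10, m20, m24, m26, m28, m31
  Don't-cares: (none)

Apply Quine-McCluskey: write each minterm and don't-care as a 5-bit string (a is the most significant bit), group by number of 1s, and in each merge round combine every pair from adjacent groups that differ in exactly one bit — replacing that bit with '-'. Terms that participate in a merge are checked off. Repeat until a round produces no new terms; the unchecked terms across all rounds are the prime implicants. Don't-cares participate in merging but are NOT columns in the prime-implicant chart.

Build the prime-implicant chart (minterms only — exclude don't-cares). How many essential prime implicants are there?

5

size-2^0 implicants → 00001  00010(✓)  00110(✓)  01000(✓)  01010(✓)  10100(✓)  11000(✓)  11010(✓)  11100(✓)  11111
size-2^1 implicants → -1000(✓)  -1010(✓)  0-010  00-10  010-0(✓)  1-100  11-00  110-0(✓)
size-2^2 implicants → -10-0
Unchecked terms (primes): -10-0, 0-010, 00-10, 00001, 1-100, 11-00, 11111
Minterm coverage:
  m1 ⊆ 00001 [E]
  m2 ⊆ 0-010,00-10
  m6 ⊆ 00-10 [E]
  m8 ⊆ -10-0 [E]
  m10 ⊆ -10-0,0-010
  m20 ⊆ 1-100 [E]
  m24 ⊆ -10-0,11-00
  m26 ⊆ -10-0 [E]
  m28 ⊆ 1-100,11-00
  m31 ⊆ 11111 [E]
E = {-10-0, 00-10, 00001, 1-100, 11111}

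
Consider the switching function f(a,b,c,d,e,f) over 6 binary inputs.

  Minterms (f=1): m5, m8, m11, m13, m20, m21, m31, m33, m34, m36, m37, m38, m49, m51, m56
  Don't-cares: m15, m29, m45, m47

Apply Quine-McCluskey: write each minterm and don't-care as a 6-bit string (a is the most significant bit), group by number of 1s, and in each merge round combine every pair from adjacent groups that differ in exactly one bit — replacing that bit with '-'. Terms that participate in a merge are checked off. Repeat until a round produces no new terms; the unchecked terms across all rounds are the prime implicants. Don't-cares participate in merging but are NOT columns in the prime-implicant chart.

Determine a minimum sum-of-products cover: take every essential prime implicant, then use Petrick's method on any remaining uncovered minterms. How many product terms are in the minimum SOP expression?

10

[col 0] 000101*, 001000, 001011*, 001101*, 001111*, 010100*, 010101*, 011101*, 011111*, 100001*, 100010*, 100100*, 100101*, 100110*, 101101*, 101111*, 110001*, 110011*, 111000
[col 1] -00101*, -01101*, -01111*, 0-0101*, 0-1101*, 0-1111*, 00-101*, 001-11, 0011-1*, 01-101*, 01010-, 0111-1*, 1-0001, 10-101*, 100-01, 100-10, 1001-0, 10010-, 1011-1*, 1100-1
[col 2] -0-101, -011-1, 0--101, 0-11-1
Prime implicants: -0-101, -011-1, 0--101, 0-11-1, 001-11, 001000, 01010-, 1-0001, 100-01, 100-10, 1001-0, 10010-, 1100-1, 111000
PI chart (minterm → PIs covering it):
  5 | -0-101,0--101
  8 | 001000  (sole → essential)
  11 | 001-11  (sole → essential)
  13 | -0-101,-011-1,0--101,0-11-1
  20 | 01010-  (sole → essential)
  21 | 0--101,01010-
  31 | 0-11-1  (sole → essential)
  33 | 1-0001,100-01
  34 | 100-10  (sole → essential)
  36 | 1001-0,10010-
  37 | -0-101,100-01,10010-
  38 | 100-10,1001-0
  49 | 1-0001,1100-1
  51 | 1100-1  (sole → essential)
  56 | 111000  (sole → essential)
Essential prime implicants: 0-11-1, 001-11, 001000, 01010-, 100-10, 1100-1, 111000
Petrick residual → -0-101, 1-0001, 1001-0
Minimum SOP uses 10 PIs: b'de'f + a'cdf + a'b'cef + a'b'cd'e'f' + a'bc'de' + ac'd'e'f + ab'c'ef' + ab'c'df' + abc'd'f + abcd'e'f'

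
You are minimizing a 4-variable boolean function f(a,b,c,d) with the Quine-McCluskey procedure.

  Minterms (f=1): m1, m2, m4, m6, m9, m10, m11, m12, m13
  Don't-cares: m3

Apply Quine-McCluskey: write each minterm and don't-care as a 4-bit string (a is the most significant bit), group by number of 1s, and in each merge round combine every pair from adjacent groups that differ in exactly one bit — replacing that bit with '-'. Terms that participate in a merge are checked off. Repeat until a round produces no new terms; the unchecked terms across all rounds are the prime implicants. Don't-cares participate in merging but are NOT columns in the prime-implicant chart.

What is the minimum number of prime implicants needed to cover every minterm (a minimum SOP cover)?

size-2^0 implicants → 0001(✓)  0010(✓)  0011(✓)  0100(✓)  0110(✓)  1001(✓)  1010(✓)  1011(✓)  1100(✓)  1101(✓)
size-2^1 implicants → -001(✓)  -010(✓)  -011(✓)  -100  0-10  00-1(✓)  001-(✓)  01-0  1-01  10-1(✓)  101-(✓)  110-
size-2^2 implicants → -0-1  -01-
Unchecked terms (primes): -0-1, -01-, -100, 0-10, 01-0, 1-01, 110-
Minterm coverage:
  m1 ⊆ -0-1 [E]
  m2 ⊆ -01-,0-10
  m4 ⊆ -100,01-0
  m6 ⊆ 0-10,01-0
  m9 ⊆ -0-1,1-01
  m10 ⊆ -01- [E]
  m11 ⊆ -0-1,-01-
  m12 ⊆ -100,110-
  m13 ⊆ 1-01,110-
E = {-0-1, -01-}
Petrick residual → 01-0, 110-
Cover = b'd + b'c + a'bd' + abc'  |cover|=4

4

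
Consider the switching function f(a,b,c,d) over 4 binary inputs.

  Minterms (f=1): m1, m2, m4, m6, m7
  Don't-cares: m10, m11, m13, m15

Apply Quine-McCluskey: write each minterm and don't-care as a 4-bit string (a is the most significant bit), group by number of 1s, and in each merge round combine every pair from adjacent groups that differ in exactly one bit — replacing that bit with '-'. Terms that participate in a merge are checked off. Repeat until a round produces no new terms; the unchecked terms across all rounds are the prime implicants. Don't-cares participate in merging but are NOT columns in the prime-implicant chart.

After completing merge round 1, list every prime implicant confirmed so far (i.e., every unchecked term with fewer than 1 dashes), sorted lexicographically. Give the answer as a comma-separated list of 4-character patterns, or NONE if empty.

size-2^0 implicants → 0001  0010(✓)  0100(✓)  0110(✓)  0111(✓)  1010(✓)  1011(✓)  1101(✓)  1111(✓)
size-2^1 implicants → -010  -111  0-10  01-0  011-  1-11  101-  11-1
Unchecked terms (primes): -010, -111, 0-10, 0001, 01-0, 011-, 1-11, 101-, 11-1

0001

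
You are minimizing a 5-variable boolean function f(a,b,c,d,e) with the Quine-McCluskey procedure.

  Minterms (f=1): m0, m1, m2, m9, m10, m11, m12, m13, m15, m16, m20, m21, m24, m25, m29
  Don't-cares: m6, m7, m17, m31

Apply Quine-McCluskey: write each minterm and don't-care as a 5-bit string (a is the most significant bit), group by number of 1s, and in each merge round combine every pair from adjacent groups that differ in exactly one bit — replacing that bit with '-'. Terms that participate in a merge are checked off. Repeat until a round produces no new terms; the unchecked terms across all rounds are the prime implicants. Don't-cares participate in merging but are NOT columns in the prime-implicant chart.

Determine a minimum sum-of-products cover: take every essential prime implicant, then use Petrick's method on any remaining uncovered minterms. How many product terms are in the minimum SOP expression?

7

[col 0] 00000*, 00001*, 00010*, 00110*, 00111*, 01001*, 01010*, 01011*, 01100*, 01101*, 01111*, 10000*, 10001*, 10100*, 10101*, 11000*, 11001*, 11101*, 11111*
[col 1] -0000*, -0001*, -1001*, -1101*, -1111*, 0-001*, 0-010, 0-111, 00-10, 000-0, 0000-*, 0011-, 01-01*, 01-11*, 010-1*, 0101-, 011-1*, 0110-, 1-000*, 1-001*, 1-101*, 10-00*, 10-01*, 1000-*, 1010-*, 11-01*, 1100-*, 111-1*
[col 2] --001, -000-, -1-01, -11-1, 01--1, 1--01, 1-00-, 10-0-
Prime implicants: --001, -000-, -1-01, -11-1, 0-010, 0-111, 00-10, 000-0, 0011-, 01--1, 0101-, 0110-, 1--01, 1-00-, 10-0-
PI chart (minterm → PIs covering it):
  0 | -000-,000-0
  1 | --001,-000-
  2 | 0-010,00-10,000-0
  9 | --001,-1-01,01--1
  10 | 0-010,0101-
  11 | 01--1,0101-
  12 | 0110-  (sole → essential)
  13 | -1-01,-11-1,01--1,0110-
  15 | -11-1,0-111,01--1
  16 | -000-,1-00-,10-0-
  20 | 10-0-  (sole → essential)
  21 | 1--01,10-0-
  24 | 1-00-  (sole → essential)
  25 | --001,-1-01,1--01,1-00-
  29 | -1-01,-11-1,1--01
Essential prime implicants: 0110-, 1-00-, 10-0-
Petrick residual → --001, -11-1, 000-0, 0101-
Minimum SOP uses 7 PIs: c'd'e + bce + a'b'c'e' + a'bc'd + a'bcd' + ac'd' + ab'd'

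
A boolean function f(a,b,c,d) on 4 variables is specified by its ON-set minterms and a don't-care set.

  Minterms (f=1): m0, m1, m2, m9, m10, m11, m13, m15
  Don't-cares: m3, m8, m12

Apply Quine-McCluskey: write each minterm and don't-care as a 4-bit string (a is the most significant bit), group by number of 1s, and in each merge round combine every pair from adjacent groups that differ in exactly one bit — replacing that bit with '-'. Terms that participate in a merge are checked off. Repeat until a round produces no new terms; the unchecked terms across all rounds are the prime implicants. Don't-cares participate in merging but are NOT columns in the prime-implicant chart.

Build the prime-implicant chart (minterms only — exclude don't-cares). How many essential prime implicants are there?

2

Round 0: 0000✓ 0001✓ 0010✓ 0011✓ 1000✓ 1001✓ 1010✓ 1011✓ 1100✓ 1101✓ 1111✓
Round 1: -000✓ -001✓ -010✓ -011✓ 00-0✓ 00-1✓ 000-✓ 001-✓ 1-00✓ 1-01✓ 1-11✓ 10-0✓ 10-1✓ 100-✓ 101-✓ 11-1✓ 110-✓
Round 2: -0-0✓ -0-1✓ -00-✓ -01-✓ 00--✓ 1--1 1-0- 10--✓
Round 3: -0--
PIs = {-0--, 1--1, 1-0-}
Coverage chart:
  m0: -0-- ←essential
  m1: -0-- ←essential
  m2: -0-- ←essential
  m9: -0--,1--1,1-0-
  m10: -0-- ←essential
  m11: -0--,1--1
  m13: 1--1,1-0-
  m15: 1--1 ←essential
Essential: -0--, 1--1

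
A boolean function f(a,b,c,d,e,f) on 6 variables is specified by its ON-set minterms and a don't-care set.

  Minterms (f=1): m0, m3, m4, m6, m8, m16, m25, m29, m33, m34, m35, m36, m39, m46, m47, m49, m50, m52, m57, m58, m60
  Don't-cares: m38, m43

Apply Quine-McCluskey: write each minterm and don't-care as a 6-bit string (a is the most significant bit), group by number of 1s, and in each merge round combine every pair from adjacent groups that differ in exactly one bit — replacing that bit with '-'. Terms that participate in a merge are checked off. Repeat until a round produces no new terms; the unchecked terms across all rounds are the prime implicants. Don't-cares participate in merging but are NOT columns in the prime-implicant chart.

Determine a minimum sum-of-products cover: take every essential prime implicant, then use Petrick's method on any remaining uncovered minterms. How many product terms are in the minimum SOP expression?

size-2^0 implicants → 000000(✓)  000011(✓)  000100(✓)  000110(✓)  001000(✓)  010000(✓)  011001(✓)  011101(✓)  100001(✓)  100010(✓)  100011(✓)  100100(✓)  100110(✓)  100111(✓)  101011(✓)  101110(✓)  101111(✓)  110001(✓)  110010(✓)  110100(✓)  111001(✓)  111010(✓)  111100(✓)
size-2^1 implicants → -00011  -00100(✓)  -00110(✓)  -11001  0-0000  00-000  000-00  0001-0(✓)  011-01  1-0001  1-0010  1-0100  10-011(✓)  10-110(✓)  10-111(✓)  100-10(✓)  100-11(✓)  1000-1  10001-(✓)  1001-0(✓)  10011-(✓)  101-11(✓)  10111-(✓)  11-001  11-010  11-100
size-2^2 implicants → -001-0  10--11  10-11-  100-1-
Unchecked terms (primes): -00011, -001-0, -11001, 0-0000, 00-000, 000-00, 011-01, 1-0001, 1-0010, 1-0100, 10--11, 10-11-, 100-1-, 1000-1, 11-001, 11-010, 11-100
Minterm coverage:
  m0 ⊆ 0-0000,00-000,000-00
  m3 ⊆ -00011 [E]
  m4 ⊆ -001-0,000-00
  m6 ⊆ -001-0 [E]
  m8 ⊆ 00-000 [E]
  m16 ⊆ 0-0000 [E]
  m25 ⊆ -11001,011-01
  m29 ⊆ 011-01 [E]
  m33 ⊆ 1-0001,1000-1
  m34 ⊆ 1-0010,100-1-
  m35 ⊆ -00011,10--11,100-1-,1000-1
  m36 ⊆ -001-0,1-0100
  m39 ⊆ 10--11,10-11-,100-1-
  m46 ⊆ 10-11- [E]
  m47 ⊆ 10--11,10-11-
  m49 ⊆ 1-0001,11-001
  m50 ⊆ 1-0010,11-010
  m52 ⊆ 1-0100,11-100
  m57 ⊆ -11001,11-001
  m58 ⊆ 11-010 [E]
  m60 ⊆ 11-100 [E]
E = {-00011, -001-0, 0-0000, 00-000, 011-01, 10-11-, 11-010, 11-100}
Petrick residual → -11001, 1-0001, 1-0010
Cover = b'c'd'ef + b'c'df' + bcd'e'f + a'c'd'e'f' + a'b'd'e'f' + a'bce'f + ac'd'e'f + ac'd'ef' + ab'de + abd'ef' + abde'f'  |cover|=11

11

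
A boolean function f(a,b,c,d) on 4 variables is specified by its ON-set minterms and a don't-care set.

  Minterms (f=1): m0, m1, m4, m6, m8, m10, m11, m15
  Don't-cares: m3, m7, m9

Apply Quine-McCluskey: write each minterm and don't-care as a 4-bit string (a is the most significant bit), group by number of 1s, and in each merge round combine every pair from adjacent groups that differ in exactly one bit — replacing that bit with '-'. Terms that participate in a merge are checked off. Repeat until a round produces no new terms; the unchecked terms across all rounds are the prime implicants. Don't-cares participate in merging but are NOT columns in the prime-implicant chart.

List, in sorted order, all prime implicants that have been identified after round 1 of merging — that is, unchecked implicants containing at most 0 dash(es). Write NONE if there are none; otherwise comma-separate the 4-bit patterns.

Round 0: 0000✓ 0001✓ 0011✓ 0100✓ 0110✓ 0111✓ 1000✓ 1001✓ 1010✓ 1011✓ 1111✓
Round 1: -000✓ -001✓ -011✓ -111✓ 0-00 0-11✓ 00-1✓ 000-✓ 01-0 011- 1-11✓ 10-0✓ 10-1✓ 100-✓ 101-✓
Round 2: --11 -0-1 -00- 10--
PIs = {--11, -0-1, -00-, 0-00, 01-0, 011-, 10--}

NONE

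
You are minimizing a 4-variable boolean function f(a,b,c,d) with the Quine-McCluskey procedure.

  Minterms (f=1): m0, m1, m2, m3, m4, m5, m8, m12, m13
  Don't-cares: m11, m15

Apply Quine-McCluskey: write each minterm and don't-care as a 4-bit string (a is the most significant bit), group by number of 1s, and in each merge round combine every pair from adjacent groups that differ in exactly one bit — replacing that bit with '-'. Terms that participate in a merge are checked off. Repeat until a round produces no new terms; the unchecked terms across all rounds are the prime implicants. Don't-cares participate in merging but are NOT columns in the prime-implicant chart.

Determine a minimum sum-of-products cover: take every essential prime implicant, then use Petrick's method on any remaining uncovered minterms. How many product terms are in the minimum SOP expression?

3

[col 0] 0000*, 0001*, 0010*, 0011*, 0100*, 0101*, 1000*, 1011*, 1100*, 1101*, 1111*
[col 1] -000*, -011, -100*, -101*, 0-00*, 0-01*, 00-0*, 00-1*, 000-*, 001-*, 010-*, 1-00*, 1-11, 11-1, 110-*
[col 2] --00, -10-, 0-0-, 00--
Prime implicants: --00, -011, -10-, 0-0-, 00--, 1-11, 11-1
PI chart (minterm → PIs covering it):
  0 | --00,0-0-,00--
  1 | 0-0-,00--
  2 | 00--  (sole → essential)
  3 | -011,00--
  4 | --00,-10-,0-0-
  5 | -10-,0-0-
  8 | --00  (sole → essential)
  12 | --00,-10-
  13 | -10-,11-1
Essential prime implicants: --00, 00--
Petrick residual → -10-
Minimum SOP uses 3 PIs: c'd' + bc' + a'b'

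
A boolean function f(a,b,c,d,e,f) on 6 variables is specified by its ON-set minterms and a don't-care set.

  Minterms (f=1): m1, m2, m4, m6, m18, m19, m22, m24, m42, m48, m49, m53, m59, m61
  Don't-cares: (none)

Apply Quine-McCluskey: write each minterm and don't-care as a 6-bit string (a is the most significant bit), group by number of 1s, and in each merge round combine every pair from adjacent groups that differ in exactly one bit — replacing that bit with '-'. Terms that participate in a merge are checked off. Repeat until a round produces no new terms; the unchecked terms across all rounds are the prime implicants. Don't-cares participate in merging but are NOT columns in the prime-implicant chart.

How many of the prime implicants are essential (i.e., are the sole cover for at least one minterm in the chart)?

9

[col 0] 000001, 000010*, 000100*, 000110*, 010010*, 010011*, 010110*, 011000, 101010, 110000*, 110001*, 110101*, 111011, 111101*
[col 1] 0-0010*, 0-0110*, 000-10*, 0001-0, 010-10*, 01001-, 11-101, 110-01, 11000-
[col 2] 0-0-10
Prime implicants: 0-0-10, 000001, 0001-0, 01001-, 011000, 101010, 11-101, 110-01, 11000-, 111011
PI chart (minterm → PIs covering it):
  1 | 000001  (sole → essential)
  2 | 0-0-10  (sole → essential)
  4 | 0001-0  (sole → essential)
  6 | 0-0-10,0001-0
  18 | 0-0-10,01001-
  19 | 01001-  (sole → essential)
  22 | 0-0-10  (sole → essential)
  24 | 011000  (sole → essential)
  42 | 101010  (sole → essential)
  48 | 11000-  (sole → essential)
  49 | 110-01,11000-
  53 | 11-101,110-01
  59 | 111011  (sole → essential)
  61 | 11-101  (sole → essential)
Essential prime implicants: 0-0-10, 000001, 0001-0, 01001-, 011000, 101010, 11-101, 11000-, 111011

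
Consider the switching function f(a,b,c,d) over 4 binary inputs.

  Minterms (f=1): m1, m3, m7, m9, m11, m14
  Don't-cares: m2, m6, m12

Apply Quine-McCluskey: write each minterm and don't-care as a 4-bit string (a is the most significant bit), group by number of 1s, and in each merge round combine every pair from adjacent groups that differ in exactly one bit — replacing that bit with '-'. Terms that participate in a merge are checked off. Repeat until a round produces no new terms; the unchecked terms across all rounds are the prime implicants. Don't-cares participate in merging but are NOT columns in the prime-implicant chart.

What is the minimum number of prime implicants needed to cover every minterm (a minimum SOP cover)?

[col 0] 0001*, 0010*, 0011*, 0110*, 0111*, 1001*, 1011*, 1100*, 1110*
[col 1] -001*, -011*, -110, 0-10*, 0-11*, 00-1*, 001-*, 011-*, 10-1*, 11-0
[col 2] -0-1, 0-1-
Prime implicants: -0-1, -110, 0-1-, 11-0
PI chart (minterm → PIs covering it):
  1 | -0-1  (sole → essential)
  3 | -0-1,0-1-
  7 | 0-1-  (sole → essential)
  9 | -0-1  (sole → essential)
  11 | -0-1  (sole → essential)
  14 | -110,11-0
Essential prime implicants: -0-1, 0-1-
Petrick residual → -110
Minimum SOP uses 3 PIs: b'd + bcd' + a'c

3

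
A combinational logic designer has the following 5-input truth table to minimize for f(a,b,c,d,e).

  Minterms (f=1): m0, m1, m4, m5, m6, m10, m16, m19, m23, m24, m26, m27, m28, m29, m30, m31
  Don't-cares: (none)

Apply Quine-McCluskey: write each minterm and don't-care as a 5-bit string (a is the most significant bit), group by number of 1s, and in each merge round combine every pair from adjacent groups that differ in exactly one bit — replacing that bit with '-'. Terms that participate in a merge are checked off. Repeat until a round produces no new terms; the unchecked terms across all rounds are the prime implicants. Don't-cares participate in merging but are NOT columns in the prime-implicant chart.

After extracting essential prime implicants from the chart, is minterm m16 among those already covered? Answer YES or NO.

NO

size-2^0 implicants → 00000(✓)  00001(✓)  00100(✓)  00101(✓)  00110(✓)  01010(✓)  10000(✓)  10011(✓)  10111(✓)  11000(✓)  11010(✓)  11011(✓)  11100(✓)  11101(✓)  11110(✓)  11111(✓)
size-2^1 implicants → -0000  -1010  00-00(✓)  00-01(✓)  0000-(✓)  001-0  0010-(✓)  1-000  1-011(✓)  1-111(✓)  10-11(✓)  11-00(✓)  11-10(✓)  11-11(✓)  110-0(✓)  1101-(✓)  111-0(✓)  111-1(✓)  1110-(✓)  1111-(✓)
size-2^2 implicants → 00-0-  1--11  11--0  11-1-  111--
Unchecked terms (primes): -0000, -1010, 00-0-, 001-0, 1--11, 1-000, 11--0, 11-1-, 111--
Minterm coverage:
  m0 ⊆ -0000,00-0-
  m1 ⊆ 00-0- [E]
  m4 ⊆ 00-0-,001-0
  m5 ⊆ 00-0- [E]
  m6 ⊆ 001-0 [E]
  m10 ⊆ -1010 [E]
  m16 ⊆ -0000,1-000
  m19 ⊆ 1--11 [E]
  m23 ⊆ 1--11 [E]
  m24 ⊆ 1-000,11--0
  m26 ⊆ -1010,11--0,11-1-
  m27 ⊆ 1--11,11-1-
  m28 ⊆ 11--0,111--
  m29 ⊆ 111-- [E]
  m30 ⊆ 11--0,11-1-,111--
  m31 ⊆ 1--11,11-1-,111--
E = {-1010, 00-0-, 001-0, 1--11, 111--}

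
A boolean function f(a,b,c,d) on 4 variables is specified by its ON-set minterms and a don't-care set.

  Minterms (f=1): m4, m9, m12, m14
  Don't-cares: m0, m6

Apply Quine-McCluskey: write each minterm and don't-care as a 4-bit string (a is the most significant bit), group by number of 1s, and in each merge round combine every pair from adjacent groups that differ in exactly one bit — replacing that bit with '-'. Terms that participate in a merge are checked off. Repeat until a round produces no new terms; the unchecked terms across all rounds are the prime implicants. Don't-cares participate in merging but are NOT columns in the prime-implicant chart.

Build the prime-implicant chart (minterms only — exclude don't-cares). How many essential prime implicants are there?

2

size-2^0 implicants → 0000(✓)  0100(✓)  0110(✓)  1001  1100(✓)  1110(✓)
size-2^1 implicants → -100(✓)  -110(✓)  0-00  01-0(✓)  11-0(✓)
size-2^2 implicants → -1-0
Unchecked terms (primes): -1-0, 0-00, 1001
Minterm coverage:
  m4 ⊆ -1-0,0-00
  m9 ⊆ 1001 [E]
  m12 ⊆ -1-0 [E]
  m14 ⊆ -1-0 [E]
E = {-1-0, 1001}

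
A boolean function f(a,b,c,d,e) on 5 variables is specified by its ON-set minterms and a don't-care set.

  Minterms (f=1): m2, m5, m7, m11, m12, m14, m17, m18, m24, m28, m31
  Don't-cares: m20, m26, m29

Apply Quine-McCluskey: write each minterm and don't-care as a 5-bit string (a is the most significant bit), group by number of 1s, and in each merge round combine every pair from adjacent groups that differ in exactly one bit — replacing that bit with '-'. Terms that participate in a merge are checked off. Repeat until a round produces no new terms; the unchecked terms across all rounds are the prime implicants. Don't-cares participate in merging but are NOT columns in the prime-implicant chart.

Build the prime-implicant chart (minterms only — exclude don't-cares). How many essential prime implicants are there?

6

size-2^0 implicants → 00010(✓)  00101(✓)  00111(✓)  01011  01100(✓)  01110(✓)  10001  10010(✓)  10100(✓)  11000(✓)  11010(✓)  11100(✓)  11101(✓)  11111(✓)
size-2^1 implicants → -0010  -1100  001-1  011-0  1-010  1-100  11-00  110-0  111-1  1110-
Unchecked terms (primes): -0010, -1100, 001-1, 01011, 011-0, 1-010, 1-100, 10001, 11-00, 110-0, 111-1, 1110-
Minterm coverage:
  m2 ⊆ -0010 [E]
  m5 ⊆ 001-1 [E]
  m7 ⊆ 001-1 [E]
  m11 ⊆ 01011 [E]
  m12 ⊆ -1100,011-0
  m14 ⊆ 011-0 [E]
  m17 ⊆ 10001 [E]
  m18 ⊆ -0010,1-010
  m24 ⊆ 11-00,110-0
  m28 ⊆ -1100,1-100,11-00,1110-
  m31 ⊆ 111-1 [E]
E = {-0010, 001-1, 01011, 011-0, 10001, 111-1}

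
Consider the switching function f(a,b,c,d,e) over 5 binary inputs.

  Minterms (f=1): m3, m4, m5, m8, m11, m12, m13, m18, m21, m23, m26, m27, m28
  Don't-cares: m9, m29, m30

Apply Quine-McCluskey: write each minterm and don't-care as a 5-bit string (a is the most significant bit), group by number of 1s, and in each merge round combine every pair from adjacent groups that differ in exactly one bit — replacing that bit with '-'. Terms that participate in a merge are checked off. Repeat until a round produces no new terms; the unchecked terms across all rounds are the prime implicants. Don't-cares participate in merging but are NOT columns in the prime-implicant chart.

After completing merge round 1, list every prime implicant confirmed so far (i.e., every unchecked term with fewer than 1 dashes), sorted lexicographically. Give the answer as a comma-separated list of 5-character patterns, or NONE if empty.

NONE

Round 0: 00011✓ 00100✓ 00101✓ 01000✓ 01001✓ 01011✓ 01100✓ 01101✓ 10010✓ 10101✓ 10111✓ 11010✓ 11011✓ 11100✓ 11101✓ 11110✓
Round 1: -0101✓ -1011 -1100✓ -1101✓ 0-011 0-100✓ 0-101✓ 0010-✓ 01-00✓ 01-01✓ 010-1 0100-✓ 0110-✓ 1-010 1-101✓ 101-1 11-10 1101- 111-0 1110-✓
Round 2: --101 -110- 0-10- 01-0-
PIs = {--101, -1011, -110-, 0-011, 0-10-, 01-0-, 010-1, 1-010, 101-1, 11-10, 1101-, 111-0}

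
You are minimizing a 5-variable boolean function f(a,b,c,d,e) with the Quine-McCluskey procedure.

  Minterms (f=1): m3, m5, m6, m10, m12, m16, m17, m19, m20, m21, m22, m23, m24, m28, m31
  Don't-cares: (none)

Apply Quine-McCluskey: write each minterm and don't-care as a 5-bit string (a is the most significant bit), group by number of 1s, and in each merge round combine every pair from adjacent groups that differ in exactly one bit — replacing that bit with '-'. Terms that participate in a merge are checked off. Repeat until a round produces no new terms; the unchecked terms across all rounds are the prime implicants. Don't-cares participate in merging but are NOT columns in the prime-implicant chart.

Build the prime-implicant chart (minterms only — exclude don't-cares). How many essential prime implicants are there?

Round 0: 00011✓ 00101✓ 00110✓ 01010 01100✓ 10000✓ 10001✓ 10011✓ 10100✓ 10101✓ 10110✓ 10111✓ 11000✓ 11100✓ 11111✓
Round 1: -0011 -0101 -0110 -1100 1-000✓ 1-100✓ 1-111 10-00✓ 10-01✓ 10-11✓ 100-1✓ 1000-✓ 101-0✓ 101-1✓ 1010-✓ 1011-✓ 11-00✓
Round 2: 1--00 10--1 10-0- 101--
PIs = {-0011, -0101, -0110, -1100, 01010, 1--00, 1-111, 10--1, 10-0-, 101--}
Coverage chart:
  m3: -0011 ←essential
  m5: -0101 ←essential
  m6: -0110 ←essential
  m10: 01010 ←essential
  m12: -1100 ←essential
  m16: 1--00,10-0-
  m17: 10--1,10-0-
  m19: -0011,10--1
  m20: 1--00,10-0-,101--
  m21: -0101,10--1,10-0-,101--
  m22: -0110,101--
  m23: 1-111,10--1,101--
  m24: 1--00 ←essential
  m28: -1100,1--00
  m31: 1-111 ←essential
Essential: -0011, -0101, -0110, -1100, 01010, 1--00, 1-111

7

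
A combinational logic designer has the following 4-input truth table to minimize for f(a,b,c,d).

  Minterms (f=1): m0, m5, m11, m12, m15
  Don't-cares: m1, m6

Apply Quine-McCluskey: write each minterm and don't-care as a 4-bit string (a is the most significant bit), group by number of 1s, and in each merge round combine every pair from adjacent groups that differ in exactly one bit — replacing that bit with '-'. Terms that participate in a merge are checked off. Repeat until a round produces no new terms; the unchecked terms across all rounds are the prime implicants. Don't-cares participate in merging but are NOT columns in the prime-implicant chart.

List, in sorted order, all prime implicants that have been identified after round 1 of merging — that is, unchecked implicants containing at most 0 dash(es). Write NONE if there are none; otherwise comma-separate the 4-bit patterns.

0110, 1100

size-2^0 implicants → 0000(✓)  0001(✓)  0101(✓)  0110  1011(✓)  1100  1111(✓)
size-2^1 implicants → 0-01  000-  1-11
Unchecked terms (primes): 0-01, 000-, 0110, 1-11, 1100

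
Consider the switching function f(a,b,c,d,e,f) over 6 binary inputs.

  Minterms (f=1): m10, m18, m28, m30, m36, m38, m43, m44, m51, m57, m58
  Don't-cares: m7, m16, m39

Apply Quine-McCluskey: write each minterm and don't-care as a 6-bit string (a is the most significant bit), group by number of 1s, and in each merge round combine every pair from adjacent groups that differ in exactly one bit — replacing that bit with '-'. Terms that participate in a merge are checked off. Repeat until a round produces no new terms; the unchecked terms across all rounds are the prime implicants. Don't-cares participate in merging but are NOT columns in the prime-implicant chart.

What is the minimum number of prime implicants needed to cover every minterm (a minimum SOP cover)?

9

Round 0: 000111✓ 001010 010000✓ 010010✓ 011100✓ 011110✓ 100100✓ 100110✓ 100111✓ 101011 101100✓ 110011 111001 111010
Round 1: -00111 0100-0 0111-0 10-100 1001-0 10011-
PIs = {-00111, 001010, 0100-0, 0111-0, 10-100, 1001-0, 10011-, 101011, 110011, 111001, 111010}
Coverage chart:
  m10: 001010 ←essential
  m18: 0100-0 ←essential
  m28: 0111-0 ←essential
  m30: 0111-0 ←essential
  m36: 10-100,1001-0
  m38: 1001-0,10011-
  m43: 101011 ←essential
  m44: 10-100 ←essential
  m51: 110011 ←essential
  m57: 111001 ←essential
  m58: 111010 ←essential
Essential: 001010, 0100-0, 0111-0, 10-100, 101011, 110011, 111001, 111010
Petrick residual → 1001-0
Min cover (9 terms): a'b'cd'ef' + a'bc'd'f' + a'bcdf' + ab'de'f' + ab'c'df' + ab'cd'ef + abc'd'ef + abcd'e'f + abcd'ef'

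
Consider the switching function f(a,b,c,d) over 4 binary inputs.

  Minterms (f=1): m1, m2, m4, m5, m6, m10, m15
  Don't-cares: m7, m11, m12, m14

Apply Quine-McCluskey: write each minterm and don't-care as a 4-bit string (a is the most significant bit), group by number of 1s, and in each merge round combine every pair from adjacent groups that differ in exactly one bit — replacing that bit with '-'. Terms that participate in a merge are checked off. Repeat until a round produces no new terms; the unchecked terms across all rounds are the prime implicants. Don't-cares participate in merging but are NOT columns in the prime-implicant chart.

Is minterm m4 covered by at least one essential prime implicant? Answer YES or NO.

NO

Round 0: 0001✓ 0010✓ 0100✓ 0101✓ 0110✓ 0111✓ 1010✓ 1011✓ 1100✓ 1110✓ 1111✓
Round 1: -010✓ -100✓ -110✓ -111✓ 0-01 0-10✓ 01-0✓ 01-1✓ 010-✓ 011-✓ 1-10✓ 1-11✓ 101-✓ 11-0✓ 111-✓
Round 2: --10 -1-0 -11- 01-- 1-1-
PIs = {--10, -1-0, -11-, 0-01, 01--, 1-1-}
Coverage chart:
  m1: 0-01 ←essential
  m2: --10 ←essential
  m4: -1-0,01--
  m5: 0-01,01--
  m6: --10,-1-0,-11-,01--
  m10: --10,1-1-
  m15: -11-,1-1-
Essential: --10, 0-01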